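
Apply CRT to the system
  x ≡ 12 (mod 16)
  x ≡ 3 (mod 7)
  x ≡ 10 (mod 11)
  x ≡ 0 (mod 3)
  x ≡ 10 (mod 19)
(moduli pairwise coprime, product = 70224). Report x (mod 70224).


Product of moduli M = 16 · 7 · 11 · 3 · 19 = 70224.
Merge one congruence at a time:
  Start: x ≡ 12 (mod 16).
  Combine with x ≡ 3 (mod 7); new modulus lcm = 112.
    Write x = 12 + 16·t and substitute into x ≡ 3 (mod 7): 16·t ≡ 3 − 12 = -9 (mod 7).
    Reduce coefficients mod 7: 2·t ≡ 5 (mod 7).
    The inverse of 2 mod 7 is 4 (since 2·4 = 8 = 1·7 + 1), so t ≡ 4·5 = 20 ≡ 6 (mod 7).
    Then x = 12 + 16·6 = 108, valid modulo lcm(16, 7) = 112: x ≡ 108 (mod 112).
  Combine with x ≡ 10 (mod 11); new modulus lcm = 1232.
    Write x = 108 + 112·t and substitute into x ≡ 10 (mod 11): 112·t ≡ 10 − 108 = -98 (mod 11).
    Reduce coefficients mod 11: 2·t ≡ 1 (mod 11).
    The inverse of 2 mod 11 is 6 (since 2·6 = 12 = 1·11 + 1), so t ≡ 6·1 = 6 ≡ 6 (mod 11).
    Then x = 108 + 112·6 = 780, valid modulo lcm(112, 11) = 1232: x ≡ 780 (mod 1232).
  Combine with x ≡ 0 (mod 3); new modulus lcm = 3696.
    Write x = 780 + 1232·t and substitute into x ≡ 0 (mod 3): 1232·t ≡ 0 − 780 = -780 (mod 3).
    Reduce coefficients mod 3: 2·t ≡ 0 (mod 3).
    The inverse of 2 mod 3 is 2 (since 2·2 = 4 = 1·3 + 1), so t ≡ 2·0 = 0 ≡ 0 (mod 3).
    Then x = 780 + 1232·0 = 780, valid modulo lcm(1232, 3) = 3696: x ≡ 780 (mod 3696).
  Combine with x ≡ 10 (mod 19); new modulus lcm = 70224.
    Write x = 780 + 3696·t and substitute into x ≡ 10 (mod 19): 3696·t ≡ 10 − 780 = -770 (mod 19).
    Reduce coefficients mod 19: 10·t ≡ 9 (mod 19).
    The inverse of 10 mod 19 is 2 (since 10·2 = 20 = 1·19 + 1), so t ≡ 2·9 = 18 ≡ 18 (mod 19).
    Then x = 780 + 3696·18 = 67308, valid modulo lcm(3696, 19) = 70224: x ≡ 67308 (mod 70224).
Verify against each original: 67308 mod 16 = 12, 67308 mod 7 = 3, 67308 mod 11 = 10, 67308 mod 3 = 0, 67308 mod 19 = 10.

x ≡ 67308 (mod 70224).


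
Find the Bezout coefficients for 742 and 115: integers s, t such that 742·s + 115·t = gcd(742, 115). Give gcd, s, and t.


Euclidean algorithm on (742, 115) — divide until remainder is 0:
  742 = 6 · 115 + 52
  115 = 2 · 52 + 11
  52 = 4 · 11 + 8
  11 = 1 · 8 + 3
  8 = 2 · 3 + 2
  3 = 1 · 2 + 1
  2 = 2 · 1 + 0
gcd(742, 115) = 1.
Track Bezout coefficients alongside the remainders: start with r₀ = 742 = a·1 + b·0 (s = 1, t = 0) and r₁ = 115 = a·0 + b·1 (s = 0, t = 1); each new remainder r_{k+1} = r_{k-1} − q_k·r_k inherits s_{k+1} = s_{k-1} − q_k·s_k, t_{k+1} = t_{k-1} − q_k·t_k, so r_k = a·s_k + b·t_k at every step:
  q = 6: r = 52, s = 1 − 6·0 = 1, t = 0 − 6·1 = -6  (check: 742·1 + 115·(-6) = 52)
  q = 2: r = 11, s = 0 − 2·1 = -2, t = 1 − 2·(-6) = 13  (check: 742·(-2) + 115·13 = 11)
  q = 4: r = 8, s = 1 − 4·(-2) = 9, t = -6 − 4·13 = -58  (check: 742·9 + 115·(-58) = 8)
  q = 1: r = 3, s = -2 − 1·9 = -11, t = 13 − 1·(-58) = 71  (check: 742·(-11) + 115·71 = 3)
  q = 2: r = 2, s = 9 − 2·(-11) = 31, t = -58 − 2·71 = -200  (check: 742·31 + 115·(-200) = 2)
  q = 1: r = 1, s = -11 − 1·31 = -42, t = 71 − 1·(-200) = 271  (check: 742·(-42) + 115·271 = 1)
The row with r = 1 (the gcd) gives the Bezout coefficients s = -42, t = 271.
Result: 742 · (-42) + 115 · (271) = 1.

gcd(742, 115) = 1; s = -42, t = 271 (check: 742·(-42) + 115·271 = 1).


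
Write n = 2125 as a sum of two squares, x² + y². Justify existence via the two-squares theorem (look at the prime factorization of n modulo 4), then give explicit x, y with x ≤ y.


Step 1: Factor n = 2125 = 5^3 · 17.
Step 2: Check the mod-4 condition on each prime factor: 5 ≡ 1 (mod 4), exponent 3; 17 ≡ 1 (mod 4), exponent 1.
All primes ≡ 3 (mod 4) appear to even exponent (or don't appear), so by the two-squares theorem n IS expressible as a sum of two squares.
Step 3: Build a representation. Group n = k² · m with k = 5 and m = 5 · 17 = 85 (a product of primes ≡ 1 (mod 4)); a representation of m scales to one of n via (k·x)² + (k·y)² = k²(x² + y²). Each prime p ≡ 1 (mod 4) is itself a sum of two squares; find a² by testing p − a² for a perfect square:
  5: 5 − 1² = 4 = 2² ⇒ 5 = 1² + 2².
  17: 17 − 1² = 16 = 4² ⇒ 17 = 1² + 4².
  Combine using the Brahmagupta–Fibonacci identity (a² + b²)(c² + d²) = (ac − bd)² + (ad + bc)² = (ac + bd)² + (ad − bc)²:
  5 · 17 = 85: from (1² + 2²)(1² + 4²), take (1·1 − 2·4, 1·4 + 2·1) = (1 − 8, 4 + 2) = (-7, 6); dropping signs (only squares matter) gives (7, 6); check 7² + 6² = 49 + 36 = 85 ✓.
  Scale by k = 5: (5·7, 5·6) = (35, 30).
Step 4: Order so x ≤ y and verify: 30² + 35² = 900 + 1225 = 2125 = n. ✓

n = 2125 = 30² + 35² (one valid representation with x ≤ y).


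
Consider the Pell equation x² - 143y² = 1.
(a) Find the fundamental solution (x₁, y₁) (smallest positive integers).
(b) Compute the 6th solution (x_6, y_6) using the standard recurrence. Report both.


Step 1: Find the fundamental solution (x₁, y₁) of x² - 143y² = 1.
  Expand √143 as a continued fraction. a₀ = ⌊√143⌋ = 11; iterate m_{k+1} = d_k·a_k − m_k, d_{k+1} = (143 − m_{k+1}²)/d_k, a_{k+1} = ⌊(a₀ + m_{k+1})/d_{k+1}⌋ (starting m₀ = 0, d₀ = 1), with convergents p_k = a_k·p_{k-1} + p_{k-2}, q_k = a_k·q_{k-1} + q_{k-2} (p₋₁ = 1, q₋₁ = 0):
  k = 0: a₀ = 11; p₀/q₀ = 11/1; p₀² − 143·q₀² = 121 − 143 = -22.
  k = 1: m = 11, d = 22, a = ⌊(11 + 11)/22⌋ = 1; p/q = (1·11 + 1)/(1·1 + 0) = 12/1; p² − 143·q² = 144 − 143 = 1.
  The first convergent with p² − 143·q² = 1 gives the fundamental solution (x₁, y₁) = (12, 1).
Step 2: Apply the recurrence (x_{n+1}, y_{n+1}) = (x₁x_n + 143y₁y_n, x₁y_n + y₁x_n) repeatedly.
  From (x_1, y_1) = (12, 1): x_2 = 12·12 + 143·1·1 = 287; y_2 = 12·1 + 1·12 = 24.
  From (x_2, y_2) = (287, 24): x_3 = 12·287 + 143·1·24 = 6876; y_3 = 12·24 + 1·287 = 575.
  From (x_3, y_3) = (6876, 575): x_4 = 12·6876 + 143·1·575 = 164737; y_4 = 12·575 + 1·6876 = 13776.
  From (x_4, y_4) = (164737, 13776): x_5 = 12·164737 + 143·1·13776 = 3946812; y_5 = 12·13776 + 1·164737 = 330049.
  From (x_5, y_5) = (3946812, 330049): x_6 = 12·3946812 + 143·1·330049 = 94558751; y_6 = 12·330049 + 1·3946812 = 7907400.
Step 3: Verify x_6² - 143·y_6² = 8941357390680001 - 8941357390680000 = 1 (should be 1). ✓

(x_1, y_1) = (12, 1); (x_6, y_6) = (94558751, 7907400).


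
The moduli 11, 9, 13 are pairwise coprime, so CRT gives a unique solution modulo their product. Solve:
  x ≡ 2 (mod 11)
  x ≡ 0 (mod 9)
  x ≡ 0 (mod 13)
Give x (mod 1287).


Moduli 11, 9, 13 are pairwise coprime; by CRT there is a unique solution modulo M = 11 · 9 · 13 = 1287.
Solve pairwise, accumulating the modulus:
  Start with x ≡ 2 (mod 11).
  Combine with x ≡ 0 (mod 9): since gcd(11, 9) = 1, we get a unique residue mod 99.
    Write x = 2 + 11·t and substitute into x ≡ 0 (mod 9): 11·t ≡ 0 − 2 = -2 (mod 9).
    Reduce coefficients mod 9: 2·t ≡ 7 (mod 9).
    The inverse of 2 mod 9 is 5 (since 2·5 = 10 = 1·9 + 1), so t ≡ 5·7 = 35 ≡ 8 (mod 9).
    Then x = 2 + 11·8 = 90, valid modulo lcm(11, 9) = 99: x ≡ 90 (mod 99).
  Combine with x ≡ 0 (mod 13): since gcd(99, 13) = 1, we get a unique residue mod 1287.
    Write x = 90 + 99·t and substitute into x ≡ 0 (mod 13): 99·t ≡ 0 − 90 = -90 (mod 13).
    Reduce coefficients mod 13: 8·t ≡ 1 (mod 13).
    The inverse of 8 mod 13 is 5 (since 8·5 = 40 = 3·13 + 1), so t ≡ 5·1 = 5 ≡ 5 (mod 13).
    Then x = 90 + 99·5 = 585, valid modulo lcm(99, 13) = 1287: x ≡ 585 (mod 1287).
Verify: 585 mod 11 = 2 ✓, 585 mod 9 = 0 ✓, 585 mod 13 = 0 ✓.

x ≡ 585 (mod 1287).


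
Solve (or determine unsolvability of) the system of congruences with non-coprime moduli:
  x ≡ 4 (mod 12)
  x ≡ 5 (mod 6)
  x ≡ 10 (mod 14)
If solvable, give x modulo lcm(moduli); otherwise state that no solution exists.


Moduli 12, 6, 14 are not pairwise coprime, so CRT works modulo lcm(m_i) when all pairwise compatibility conditions hold.
Pairwise compatibility: gcd(m_i, m_j) must divide a_i - a_j for every pair.
Merge one congruence at a time:
  Start: x ≡ 4 (mod 12).
  Combine with x ≡ 5 (mod 6): gcd(12, 6) = 6, and 5 - 4 = 1 is NOT divisible by 6.
    ⇒ system is inconsistent (no integer solution).

No solution (the system is inconsistent).


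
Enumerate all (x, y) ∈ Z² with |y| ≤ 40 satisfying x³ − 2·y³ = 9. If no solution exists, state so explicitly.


The equation is x³ - 2y³ = 9. For fixed y, x³ = 2·y³ + 9, so a solution requires the RHS to be a perfect cube.
Strategy: iterate y from -40 to 40, compute RHS = 2·y³ + 9, and check whether it is a (positive or negative) perfect cube.
Check small values of y:
  y = 0: RHS = 9 is not a perfect cube.
  y = 1: RHS = 11 is not a perfect cube.
  y = -1: RHS = 7 is not a perfect cube.
  y = 2: RHS = 25 is not a perfect cube.
  y = -2: RHS = -7 is not a perfect cube.
  y = 3: RHS = 63 is not a perfect cube.
  y = -3: RHS = -45 is not a perfect cube.
Continuing the search up to |y| = 40 finds no solutions either.
No (x, y) in the scanned range satisfies the equation.

No integer solutions with |y| ≤ 40.


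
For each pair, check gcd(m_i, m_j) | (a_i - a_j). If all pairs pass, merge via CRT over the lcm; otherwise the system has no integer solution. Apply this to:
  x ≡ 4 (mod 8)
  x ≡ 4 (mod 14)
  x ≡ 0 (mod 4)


Moduli 8, 14, 4 are not pairwise coprime, so CRT works modulo lcm(m_i) when all pairwise compatibility conditions hold.
Pairwise compatibility: gcd(m_i, m_j) must divide a_i - a_j for every pair.
Merge one congruence at a time:
  Start: x ≡ 4 (mod 8).
  Combine with x ≡ 4 (mod 14): gcd(8, 14) = 2; 4 - 4 = 0, which IS divisible by 2, so compatible.
    Write x = 4 + 8·t and substitute into x ≡ 4 (mod 14): 8·t ≡ 4 − 4 = 0 (mod 14).
    Divide the congruence (and modulus) by g = 2: 4·t ≡ 0 (mod 7).
    The inverse of 4 mod 7 is 2 (since 4·2 = 8 = 1·7 + 1), so t ≡ 2·0 = 0 ≡ 0 (mod 7).
    Then x = 4 + 8·0 = 4, valid modulo lcm(8, 14) = 56: x ≡ 4 (mod 56).
  Combine with x ≡ 0 (mod 4): gcd(56, 4) = 4; 0 - 4 = -4, which IS divisible by 4, so compatible.
    Write x = 4 + 56·t and substitute into x ≡ 0 (mod 4): 56·t ≡ 0 − 4 = -4 (mod 4).
    Divide the congruence (and modulus) by g = 4: 14·t ≡ -1 (mod 1).
    Modulo 1 every t works; take t = 0.
    Then x = 4 + 56·0 = 4, valid modulo lcm(56, 4) = 56: x ≡ 4 (mod 56).
Verify: 4 mod 8 = 4, 4 mod 14 = 4, 4 mod 4 = 0.

x ≡ 4 (mod 56).


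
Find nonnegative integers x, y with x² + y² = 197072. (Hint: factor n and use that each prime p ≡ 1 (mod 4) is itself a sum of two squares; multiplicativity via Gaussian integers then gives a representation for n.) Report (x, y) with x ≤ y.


Step 1: Factor n = 197072 = 2^4 · 109 · 113.
Step 2: Check the mod-4 condition on each prime factor: 2 = 2 (special); 109 ≡ 1 (mod 4), exponent 1; 113 ≡ 1 (mod 4), exponent 1.
All primes ≡ 3 (mod 4) appear to even exponent (or don't appear), so by the two-squares theorem n IS expressible as a sum of two squares.
Step 3: Build a representation. Group n = k² · m with k = 4 and m = 109 · 113 = 12317 (a product of primes ≡ 1 (mod 4)); a representation of m scales to one of n via (k·x)² + (k·y)² = k²(x² + y²). Each prime p ≡ 1 (mod 4) is itself a sum of two squares; find a² by testing p − a² for a perfect square:
  109: 109 − 1² = 108, 109 − 2² = 105, 109 − 3² = 100 = 10² ⇒ 109 = 3² + 10².
  113: 113 − 1² = 112, 113 − 2² = 109, 113 − 3² = 104, 113 − 4² = 97, 113 − 5² = 88, 113 − 6² = 77, 113 − 7² = 64 = 8² ⇒ 113 = 7² + 8².
  Combine using the Brahmagupta–Fibonacci identity (a² + b²)(c² + d²) = (ac − bd)² + (ad + bc)² = (ac + bd)² + (ad − bc)²:
  109 · 113 = 12317: from (3² + 10²)(7² + 8²), take (3·7 − 10·8, 3·8 + 10·7) = (21 − 80, 24 + 70) = (-59, 94); dropping signs (only squares matter) gives (59, 94); check 59² + 94² = 3481 + 8836 = 12317 ✓.
  Scale by k = 4: (4·59, 4·94) = (236, 376).
Step 4: Order so x ≤ y and verify: 236² + 376² = 55696 + 141376 = 197072 = n. ✓

n = 197072 = 236² + 376² (one valid representation with x ≤ y).


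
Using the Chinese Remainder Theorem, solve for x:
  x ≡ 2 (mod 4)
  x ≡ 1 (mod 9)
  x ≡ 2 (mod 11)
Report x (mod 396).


Moduli 4, 9, 11 are pairwise coprime; by CRT there is a unique solution modulo M = 4 · 9 · 11 = 396.
Solve pairwise, accumulating the modulus:
  Start with x ≡ 2 (mod 4).
  Combine with x ≡ 1 (mod 9): since gcd(4, 9) = 1, we get a unique residue mod 36.
    Write x = 2 + 4·t and substitute into x ≡ 1 (mod 9): 4·t ≡ 1 − 2 = -1 (mod 9).
    Reduce coefficients mod 9: 4·t ≡ 8 (mod 9).
    The inverse of 4 mod 9 is 7 (since 4·7 = 28 = 3·9 + 1), so t ≡ 7·8 = 56 ≡ 2 (mod 9).
    Then x = 2 + 4·2 = 10, valid modulo lcm(4, 9) = 36: x ≡ 10 (mod 36).
  Combine with x ≡ 2 (mod 11): since gcd(36, 11) = 1, we get a unique residue mod 396.
    Write x = 10 + 36·t and substitute into x ≡ 2 (mod 11): 36·t ≡ 2 − 10 = -8 (mod 11).
    Reduce coefficients mod 11: 3·t ≡ 3 (mod 11).
    The inverse of 3 mod 11 is 4 (since 3·4 = 12 = 1·11 + 1), so t ≡ 4·3 = 12 ≡ 1 (mod 11).
    Then x = 10 + 36·1 = 46, valid modulo lcm(36, 11) = 396: x ≡ 46 (mod 396).
Verify: 46 mod 4 = 2 ✓, 46 mod 9 = 1 ✓, 46 mod 11 = 2 ✓.

x ≡ 46 (mod 396).


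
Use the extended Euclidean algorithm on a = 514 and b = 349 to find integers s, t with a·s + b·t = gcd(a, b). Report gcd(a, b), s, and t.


Euclidean algorithm on (514, 349) — divide until remainder is 0:
  514 = 1 · 349 + 165
  349 = 2 · 165 + 19
  165 = 8 · 19 + 13
  19 = 1 · 13 + 6
  13 = 2 · 6 + 1
  6 = 6 · 1 + 0
gcd(514, 349) = 1.
Track Bezout coefficients alongside the remainders: start with r₀ = 514 = a·1 + b·0 (s = 1, t = 0) and r₁ = 349 = a·0 + b·1 (s = 0, t = 1); each new remainder r_{k+1} = r_{k-1} − q_k·r_k inherits s_{k+1} = s_{k-1} − q_k·s_k, t_{k+1} = t_{k-1} − q_k·t_k, so r_k = a·s_k + b·t_k at every step:
  q = 1: r = 165, s = 1 − 1·0 = 1, t = 0 − 1·1 = -1  (check: 514·1 + 349·(-1) = 165)
  q = 2: r = 19, s = 0 − 2·1 = -2, t = 1 − 2·(-1) = 3  (check: 514·(-2) + 349·3 = 19)
  q = 8: r = 13, s = 1 − 8·(-2) = 17, t = -1 − 8·3 = -25  (check: 514·17 + 349·(-25) = 13)
  q = 1: r = 6, s = -2 − 1·17 = -19, t = 3 − 1·(-25) = 28  (check: 514·(-19) + 349·28 = 6)
  q = 2: r = 1, s = 17 − 2·(-19) = 55, t = -25 − 2·28 = -81  (check: 514·55 + 349·(-81) = 1)
The row with r = 1 (the gcd) gives the Bezout coefficients s = 55, t = -81.
Result: 514 · (55) + 349 · (-81) = 1.

gcd(514, 349) = 1; s = 55, t = -81 (check: 514·55 + 349·(-81) = 1).


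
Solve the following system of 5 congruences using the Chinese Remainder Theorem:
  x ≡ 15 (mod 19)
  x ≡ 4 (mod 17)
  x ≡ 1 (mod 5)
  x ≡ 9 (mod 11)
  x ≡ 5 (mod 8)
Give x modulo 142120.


Product of moduli M = 19 · 17 · 5 · 11 · 8 = 142120.
Merge one congruence at a time:
  Start: x ≡ 15 (mod 19).
  Combine with x ≡ 4 (mod 17); new modulus lcm = 323.
    Write x = 15 + 19·t and substitute into x ≡ 4 (mod 17): 19·t ≡ 4 − 15 = -11 (mod 17).
    Reduce coefficients mod 17: 2·t ≡ 6 (mod 17).
    The inverse of 2 mod 17 is 9 (since 2·9 = 18 = 1·17 + 1), so t ≡ 9·6 = 54 ≡ 3 (mod 17).
    Then x = 15 + 19·3 = 72, valid modulo lcm(19, 17) = 323: x ≡ 72 (mod 323).
  Combine with x ≡ 1 (mod 5); new modulus lcm = 1615.
    Write x = 72 + 323·t and substitute into x ≡ 1 (mod 5): 323·t ≡ 1 − 72 = -71 (mod 5).
    Reduce coefficients mod 5: 3·t ≡ 4 (mod 5).
    The inverse of 3 mod 5 is 2 (since 3·2 = 6 = 1·5 + 1), so t ≡ 2·4 = 8 ≡ 3 (mod 5).
    Then x = 72 + 323·3 = 1041, valid modulo lcm(323, 5) = 1615: x ≡ 1041 (mod 1615).
  Combine with x ≡ 9 (mod 11); new modulus lcm = 17765.
    Write x = 1041 + 1615·t and substitute into x ≡ 9 (mod 11): 1615·t ≡ 9 − 1041 = -1032 (mod 11).
    Reduce coefficients mod 11: 9·t ≡ 2 (mod 11).
    The inverse of 9 mod 11 is 5 (since 9·5 = 45 = 4·11 + 1), so t ≡ 5·2 = 10 ≡ 10 (mod 11).
    Then x = 1041 + 1615·10 = 17191, valid modulo lcm(1615, 11) = 17765: x ≡ 17191 (mod 17765).
  Combine with x ≡ 5 (mod 8); new modulus lcm = 142120.
    Write x = 17191 + 17765·t and substitute into x ≡ 5 (mod 8): 17765·t ≡ 5 − 17191 = -17186 (mod 8).
    Reduce coefficients mod 8: 5·t ≡ 6 (mod 8).
    The inverse of 5 mod 8 is 5 (since 5·5 = 25 = 3·8 + 1), so t ≡ 5·6 = 30 ≡ 6 (mod 8).
    Then x = 17191 + 17765·6 = 123781, valid modulo lcm(17765, 8) = 142120: x ≡ 123781 (mod 142120).
Verify against each original: 123781 mod 19 = 15, 123781 mod 17 = 4, 123781 mod 5 = 1, 123781 mod 11 = 9, 123781 mod 8 = 5.

x ≡ 123781 (mod 142120).


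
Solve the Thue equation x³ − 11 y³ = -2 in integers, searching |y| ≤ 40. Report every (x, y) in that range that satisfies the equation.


The equation is x³ - 11y³ = -2. For fixed y, x³ = 11·y³ − 2, so a solution requires the RHS to be a perfect cube.
Strategy: iterate y from -40 to 40, compute RHS = 11·y³ − 2, and check whether it is a (positive or negative) perfect cube.
Check small values of y:
  y = 0: RHS = -2 is not a perfect cube.
  y = 1: RHS = 9 is not a perfect cube.
  y = -1: RHS = -13 is not a perfect cube.
  y = 2: RHS = 86 is not a perfect cube.
  y = -2: RHS = -90 is not a perfect cube.
  y = 3: RHS = 295 is not a perfect cube.
  y = -3: RHS = -299 is not a perfect cube.
Continuing the search up to |y| = 40 finds no solutions either.
No (x, y) in the scanned range satisfies the equation.

No integer solutions with |y| ≤ 40.


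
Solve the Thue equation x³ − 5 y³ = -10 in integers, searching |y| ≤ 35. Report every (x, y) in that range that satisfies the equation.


The equation is x³ - 5y³ = -10. For fixed y, x³ = 5·y³ − 10, so a solution requires the RHS to be a perfect cube.
Strategy: iterate y from -35 to 35, compute RHS = 5·y³ − 10, and check whether it is a (positive or negative) perfect cube.
Check small values of y:
  y = 0: RHS = -10 is not a perfect cube.
  y = 1: RHS = -5 is not a perfect cube.
  y = -1: RHS = -15 is not a perfect cube.
  y = 2: RHS = 30 is not a perfect cube.
  y = -2: RHS = -50 is not a perfect cube.
  y = 3: RHS = 125 = (5)³ ⇒ x = 5 works.
  y = -3: RHS = -145 is not a perfect cube.
Continuing the search up to |y| = 35 finds no further solutions beyond those listed.
Collected solutions: (5, 3).

Solutions (with |y| ≤ 35): (5, 3).


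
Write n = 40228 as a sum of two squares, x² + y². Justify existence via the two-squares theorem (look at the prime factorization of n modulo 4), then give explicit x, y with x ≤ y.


Step 1: Factor n = 40228 = 2^2 · 89 · 113.
Step 2: Check the mod-4 condition on each prime factor: 2 = 2 (special); 89 ≡ 1 (mod 4), exponent 1; 113 ≡ 1 (mod 4), exponent 1.
All primes ≡ 3 (mod 4) appear to even exponent (or don't appear), so by the two-squares theorem n IS expressible as a sum of two squares.
Step 3: Build a representation. Group n = k² · m with k = 2 and m = 89 · 113 = 10057 (a product of primes ≡ 1 (mod 4)); a representation of m scales to one of n via (k·x)² + (k·y)² = k²(x² + y²). Each prime p ≡ 1 (mod 4) is itself a sum of two squares; find a² by testing p − a² for a perfect square:
  89: 89 − 1² = 88, 89 − 2² = 85, 89 − 3² = 80, 89 − 4² = 73, 89 − 5² = 64 = 8² ⇒ 89 = 5² + 8².
  113: 113 − 1² = 112, 113 − 2² = 109, 113 − 3² = 104, 113 − 4² = 97, 113 − 5² = 88, 113 − 6² = 77, 113 − 7² = 64 = 8² ⇒ 113 = 7² + 8².
  Combine using the Brahmagupta–Fibonacci identity (a² + b²)(c² + d²) = (ac − bd)² + (ad + bc)² = (ac + bd)² + (ad − bc)²:
  89 · 113 = 10057: from (5² + 8²)(7² + 8²), take (5·7 − 8·8, 5·8 + 8·7) = (35 − 64, 40 + 56) = (-29, 96); dropping signs (only squares matter) gives (29, 96); check 29² + 96² = 841 + 9216 = 10057 ✓.
  Scale by k = 2: (2·29, 2·96) = (58, 192).
Step 4: Order so x ≤ y and verify: 58² + 192² = 3364 + 36864 = 40228 = n. ✓

n = 40228 = 58² + 192² (one valid representation with x ≤ y).


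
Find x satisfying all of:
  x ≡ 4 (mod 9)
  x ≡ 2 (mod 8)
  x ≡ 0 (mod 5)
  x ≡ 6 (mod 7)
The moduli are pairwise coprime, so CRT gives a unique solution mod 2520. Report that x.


Product of moduli M = 9 · 8 · 5 · 7 = 2520.
Merge one congruence at a time:
  Start: x ≡ 4 (mod 9).
  Combine with x ≡ 2 (mod 8); new modulus lcm = 72.
    Write x = 4 + 9·t and substitute into x ≡ 2 (mod 8): 9·t ≡ 2 − 4 = -2 (mod 8).
    Reduce coefficients mod 8: 1·t ≡ 6 (mod 8).
    So t ≡ 6 (mod 8).
    Then x = 4 + 9·6 = 58, valid modulo lcm(9, 8) = 72: x ≡ 58 (mod 72).
  Combine with x ≡ 0 (mod 5); new modulus lcm = 360.
    Write x = 58 + 72·t and substitute into x ≡ 0 (mod 5): 72·t ≡ 0 − 58 = -58 (mod 5).
    Reduce coefficients mod 5: 2·t ≡ 2 (mod 5).
    The inverse of 2 mod 5 is 3 (since 2·3 = 6 = 1·5 + 1), so t ≡ 3·2 = 6 ≡ 1 (mod 5).
    Then x = 58 + 72·1 = 130, valid modulo lcm(72, 5) = 360: x ≡ 130 (mod 360).
  Combine with x ≡ 6 (mod 7); new modulus lcm = 2520.
    Write x = 130 + 360·t and substitute into x ≡ 6 (mod 7): 360·t ≡ 6 − 130 = -124 (mod 7).
    Reduce coefficients mod 7: 3·t ≡ 2 (mod 7).
    The inverse of 3 mod 7 is 5 (since 3·5 = 15 = 2·7 + 1), so t ≡ 5·2 = 10 ≡ 3 (mod 7).
    Then x = 130 + 360·3 = 1210, valid modulo lcm(360, 7) = 2520: x ≡ 1210 (mod 2520).
Verify against each original: 1210 mod 9 = 4, 1210 mod 8 = 2, 1210 mod 5 = 0, 1210 mod 7 = 6.

x ≡ 1210 (mod 2520).


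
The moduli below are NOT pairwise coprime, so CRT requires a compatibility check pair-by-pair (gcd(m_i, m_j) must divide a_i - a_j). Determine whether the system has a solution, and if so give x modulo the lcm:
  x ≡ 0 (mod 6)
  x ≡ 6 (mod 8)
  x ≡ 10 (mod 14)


Moduli 6, 8, 14 are not pairwise coprime, so CRT works modulo lcm(m_i) when all pairwise compatibility conditions hold.
Pairwise compatibility: gcd(m_i, m_j) must divide a_i - a_j for every pair.
Merge one congruence at a time:
  Start: x ≡ 0 (mod 6).
  Combine with x ≡ 6 (mod 8): gcd(6, 8) = 2; 6 - 0 = 6, which IS divisible by 2, so compatible.
    Write x = 0 + 6·t and substitute into x ≡ 6 (mod 8): 6·t ≡ 6 − 0 = 6 (mod 8).
    Divide the congruence (and modulus) by g = 2: 3·t ≡ 3 (mod 4).
    The inverse of 3 mod 4 is 3 (since 3·3 = 9 = 2·4 + 1), so t ≡ 3·3 = 9 ≡ 1 (mod 4).
    Then x = 0 + 6·1 = 6, valid modulo lcm(6, 8) = 24: x ≡ 6 (mod 24).
  Combine with x ≡ 10 (mod 14): gcd(24, 14) = 2; 10 - 6 = 4, which IS divisible by 2, so compatible.
    Write x = 6 + 24·t and substitute into x ≡ 10 (mod 14): 24·t ≡ 10 − 6 = 4 (mod 14).
    Divide the congruence (and modulus) by g = 2: 12·t ≡ 2 (mod 7).
    Reduce coefficients mod 7: 5·t ≡ 2 (mod 7).
    The inverse of 5 mod 7 is 3 (since 5·3 = 15 = 2·7 + 1), so t ≡ 3·2 = 6 ≡ 6 (mod 7).
    Then x = 6 + 24·6 = 150, valid modulo lcm(24, 14) = 168: x ≡ 150 (mod 168).
Verify: 150 mod 6 = 0, 150 mod 8 = 6, 150 mod 14 = 10.

x ≡ 150 (mod 168).


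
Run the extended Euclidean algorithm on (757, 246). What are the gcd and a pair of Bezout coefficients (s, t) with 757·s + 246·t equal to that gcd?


Euclidean algorithm on (757, 246) — divide until remainder is 0:
  757 = 3 · 246 + 19
  246 = 12 · 19 + 18
  19 = 1 · 18 + 1
  18 = 18 · 1 + 0
gcd(757, 246) = 1.
Track Bezout coefficients alongside the remainders: start with r₀ = 757 = a·1 + b·0 (s = 1, t = 0) and r₁ = 246 = a·0 + b·1 (s = 0, t = 1); each new remainder r_{k+1} = r_{k-1} − q_k·r_k inherits s_{k+1} = s_{k-1} − q_k·s_k, t_{k+1} = t_{k-1} − q_k·t_k, so r_k = a·s_k + b·t_k at every step:
  q = 3: r = 19, s = 1 − 3·0 = 1, t = 0 − 3·1 = -3  (check: 757·1 + 246·(-3) = 19)
  q = 12: r = 18, s = 0 − 12·1 = -12, t = 1 − 12·(-3) = 37  (check: 757·(-12) + 246·37 = 18)
  q = 1: r = 1, s = 1 − 1·(-12) = 13, t = -3 − 1·37 = -40  (check: 757·13 + 246·(-40) = 1)
The row with r = 1 (the gcd) gives the Bezout coefficients s = 13, t = -40.
Result: 757 · (13) + 246 · (-40) = 1.

gcd(757, 246) = 1; s = 13, t = -40 (check: 757·13 + 246·(-40) = 1).


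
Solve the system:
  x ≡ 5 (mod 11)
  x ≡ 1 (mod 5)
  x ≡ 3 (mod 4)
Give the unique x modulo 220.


Moduli 11, 5, 4 are pairwise coprime; by CRT there is a unique solution modulo M = 11 · 5 · 4 = 220.
Solve pairwise, accumulating the modulus:
  Start with x ≡ 5 (mod 11).
  Combine with x ≡ 1 (mod 5): since gcd(11, 5) = 1, we get a unique residue mod 55.
    Write x = 5 + 11·t and substitute into x ≡ 1 (mod 5): 11·t ≡ 1 − 5 = -4 (mod 5).
    Reduce coefficients mod 5: 1·t ≡ 1 (mod 5).
    So t ≡ 1 (mod 5).
    Then x = 5 + 11·1 = 16, valid modulo lcm(11, 5) = 55: x ≡ 16 (mod 55).
  Combine with x ≡ 3 (mod 4): since gcd(55, 4) = 1, we get a unique residue mod 220.
    Write x = 16 + 55·t and substitute into x ≡ 3 (mod 4): 55·t ≡ 3 − 16 = -13 (mod 4).
    Reduce coefficients mod 4: 3·t ≡ 3 (mod 4).
    The inverse of 3 mod 4 is 3 (since 3·3 = 9 = 2·4 + 1), so t ≡ 3·3 = 9 ≡ 1 (mod 4).
    Then x = 16 + 55·1 = 71, valid modulo lcm(55, 4) = 220: x ≡ 71 (mod 220).
Verify: 71 mod 11 = 5 ✓, 71 mod 5 = 1 ✓, 71 mod 4 = 3 ✓.

x ≡ 71 (mod 220).


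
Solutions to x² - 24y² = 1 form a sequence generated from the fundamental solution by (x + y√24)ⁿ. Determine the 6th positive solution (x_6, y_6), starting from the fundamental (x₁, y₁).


Step 1: Find the fundamental solution (x₁, y₁) of x² - 24y² = 1.
  Expand √24 as a continued fraction. a₀ = ⌊√24⌋ = 4; iterate m_{k+1} = d_k·a_k − m_k, d_{k+1} = (24 − m_{k+1}²)/d_k, a_{k+1} = ⌊(a₀ + m_{k+1})/d_{k+1}⌋ (starting m₀ = 0, d₀ = 1), with convergents p_k = a_k·p_{k-1} + p_{k-2}, q_k = a_k·q_{k-1} + q_{k-2} (p₋₁ = 1, q₋₁ = 0):
  k = 0: a₀ = 4; p₀/q₀ = 4/1; p₀² − 24·q₀² = 16 − 24 = -8.
  k = 1: m = 4, d = 8, a = ⌊(4 + 4)/8⌋ = 1; p/q = (1·4 + 1)/(1·1 + 0) = 5/1; p² − 24·q² = 25 − 24 = 1.
  The first convergent with p² − 24·q² = 1 gives the fundamental solution (x₁, y₁) = (5, 1).
Step 2: Apply the recurrence (x_{n+1}, y_{n+1}) = (x₁x_n + 24y₁y_n, x₁y_n + y₁x_n) repeatedly.
  From (x_1, y_1) = (5, 1): x_2 = 5·5 + 24·1·1 = 49; y_2 = 5·1 + 1·5 = 10.
  From (x_2, y_2) = (49, 10): x_3 = 5·49 + 24·1·10 = 485; y_3 = 5·10 + 1·49 = 99.
  From (x_3, y_3) = (485, 99): x_4 = 5·485 + 24·1·99 = 4801; y_4 = 5·99 + 1·485 = 980.
  From (x_4, y_4) = (4801, 980): x_5 = 5·4801 + 24·1·980 = 47525; y_5 = 5·980 + 1·4801 = 9701.
  From (x_5, y_5) = (47525, 9701): x_6 = 5·47525 + 24·1·9701 = 470449; y_6 = 5·9701 + 1·47525 = 96030.
Step 3: Verify x_6² - 24·y_6² = 221322261601 - 221322261600 = 1 (should be 1). ✓

(x_1, y_1) = (5, 1); (x_6, y_6) = (470449, 96030).


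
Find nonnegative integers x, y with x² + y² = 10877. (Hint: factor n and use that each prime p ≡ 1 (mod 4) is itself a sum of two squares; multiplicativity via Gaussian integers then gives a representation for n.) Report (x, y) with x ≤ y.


Step 1: Factor n = 10877 = 73 · 149.
Step 2: Check the mod-4 condition on each prime factor: 73 ≡ 1 (mod 4), exponent 1; 149 ≡ 1 (mod 4), exponent 1.
All primes ≡ 3 (mod 4) appear to even exponent (or don't appear), so by the two-squares theorem n IS expressible as a sum of two squares.
Step 3: Build a representation. Here n = 73 · 149 is a product of primes ≡ 1 (mod 4). Each prime p ≡ 1 (mod 4) is itself a sum of two squares; find a² by testing p − a² for a perfect square:
  73: 73 − 1² = 72, 73 − 2² = 69, 73 − 3² = 64 = 8² ⇒ 73 = 3² + 8².
  149: 149 − 1² = 148, 149 − 2² = 145, 149 − 3² = 140, 149 − 4² = 133, 149 − 5² = 124, 149 − 6² = 113, 149 − 7² = 100 = 10² ⇒ 149 = 7² + 10².
  Combine using the Brahmagupta–Fibonacci identity (a² + b²)(c² + d²) = (ac − bd)² + (ad + bc)² = (ac + bd)² + (ad − bc)²:
  73 · 149 = 10877: from (3² + 8²)(7² + 10²), take (3·7 − 8·10, 3·10 + 8·7) = (21 − 80, 30 + 56) = (-59, 86); dropping signs (only squares matter) gives (59, 86); check 59² + 86² = 3481 + 7396 = 10877 ✓.
Step 4: Order so x ≤ y and verify: 59² + 86² = 3481 + 7396 = 10877 = n. ✓

n = 10877 = 59² + 86² (one valid representation with x ≤ y).


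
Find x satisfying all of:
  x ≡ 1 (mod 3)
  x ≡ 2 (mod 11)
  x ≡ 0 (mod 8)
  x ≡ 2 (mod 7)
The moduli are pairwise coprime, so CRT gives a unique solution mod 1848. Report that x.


Product of moduli M = 3 · 11 · 8 · 7 = 1848.
Merge one congruence at a time:
  Start: x ≡ 1 (mod 3).
  Combine with x ≡ 2 (mod 11); new modulus lcm = 33.
    Write x = 1 + 3·t and substitute into x ≡ 2 (mod 11): 3·t ≡ 2 − 1 = 1 (mod 11).
    The inverse of 3 mod 11 is 4 (since 3·4 = 12 = 1·11 + 1), so t ≡ 4·1 = 4 ≡ 4 (mod 11).
    Then x = 1 + 3·4 = 13, valid modulo lcm(3, 11) = 33: x ≡ 13 (mod 33).
  Combine with x ≡ 0 (mod 8); new modulus lcm = 264.
    Write x = 13 + 33·t and substitute into x ≡ 0 (mod 8): 33·t ≡ 0 − 13 = -13 (mod 8).
    Reduce coefficients mod 8: 1·t ≡ 3 (mod 8).
    So t ≡ 3 (mod 8).
    Then x = 13 + 33·3 = 112, valid modulo lcm(33, 8) = 264: x ≡ 112 (mod 264).
  Combine with x ≡ 2 (mod 7); new modulus lcm = 1848.
    Write x = 112 + 264·t and substitute into x ≡ 2 (mod 7): 264·t ≡ 2 − 112 = -110 (mod 7).
    Reduce coefficients mod 7: 5·t ≡ 2 (mod 7).
    The inverse of 5 mod 7 is 3 (since 5·3 = 15 = 2·7 + 1), so t ≡ 3·2 = 6 ≡ 6 (mod 7).
    Then x = 112 + 264·6 = 1696, valid modulo lcm(264, 7) = 1848: x ≡ 1696 (mod 1848).
Verify against each original: 1696 mod 3 = 1, 1696 mod 11 = 2, 1696 mod 8 = 0, 1696 mod 7 = 2.

x ≡ 1696 (mod 1848).


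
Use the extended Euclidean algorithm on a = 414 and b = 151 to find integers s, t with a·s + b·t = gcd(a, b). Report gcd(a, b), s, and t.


Euclidean algorithm on (414, 151) — divide until remainder is 0:
  414 = 2 · 151 + 112
  151 = 1 · 112 + 39
  112 = 2 · 39 + 34
  39 = 1 · 34 + 5
  34 = 6 · 5 + 4
  5 = 1 · 4 + 1
  4 = 4 · 1 + 0
gcd(414, 151) = 1.
Track Bezout coefficients alongside the remainders: start with r₀ = 414 = a·1 + b·0 (s = 1, t = 0) and r₁ = 151 = a·0 + b·1 (s = 0, t = 1); each new remainder r_{k+1} = r_{k-1} − q_k·r_k inherits s_{k+1} = s_{k-1} − q_k·s_k, t_{k+1} = t_{k-1} − q_k·t_k, so r_k = a·s_k + b·t_k at every step:
  q = 2: r = 112, s = 1 − 2·0 = 1, t = 0 − 2·1 = -2  (check: 414·1 + 151·(-2) = 112)
  q = 1: r = 39, s = 0 − 1·1 = -1, t = 1 − 1·(-2) = 3  (check: 414·(-1) + 151·3 = 39)
  q = 2: r = 34, s = 1 − 2·(-1) = 3, t = -2 − 2·3 = -8  (check: 414·3 + 151·(-8) = 34)
  q = 1: r = 5, s = -1 − 1·3 = -4, t = 3 − 1·(-8) = 11  (check: 414·(-4) + 151·11 = 5)
  q = 6: r = 4, s = 3 − 6·(-4) = 27, t = -8 − 6·11 = -74  (check: 414·27 + 151·(-74) = 4)
  q = 1: r = 1, s = -4 − 1·27 = -31, t = 11 − 1·(-74) = 85  (check: 414·(-31) + 151·85 = 1)
The row with r = 1 (the gcd) gives the Bezout coefficients s = -31, t = 85.
Result: 414 · (-31) + 151 · (85) = 1.

gcd(414, 151) = 1; s = -31, t = 85 (check: 414·(-31) + 151·85 = 1).


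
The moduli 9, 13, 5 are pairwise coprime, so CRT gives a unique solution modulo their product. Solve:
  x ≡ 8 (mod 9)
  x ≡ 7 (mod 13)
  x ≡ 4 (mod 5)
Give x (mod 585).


Moduli 9, 13, 5 are pairwise coprime; by CRT there is a unique solution modulo M = 9 · 13 · 5 = 585.
Solve pairwise, accumulating the modulus:
  Start with x ≡ 8 (mod 9).
  Combine with x ≡ 7 (mod 13): since gcd(9, 13) = 1, we get a unique residue mod 117.
    Write x = 8 + 9·t and substitute into x ≡ 7 (mod 13): 9·t ≡ 7 − 8 = -1 (mod 13).
    Reduce coefficients mod 13: 9·t ≡ 12 (mod 13).
    The inverse of 9 mod 13 is 3 (since 9·3 = 27 = 2·13 + 1), so t ≡ 3·12 = 36 ≡ 10 (mod 13).
    Then x = 8 + 9·10 = 98, valid modulo lcm(9, 13) = 117: x ≡ 98 (mod 117).
  Combine with x ≡ 4 (mod 5): since gcd(117, 5) = 1, we get a unique residue mod 585.
    Write x = 98 + 117·t and substitute into x ≡ 4 (mod 5): 117·t ≡ 4 − 98 = -94 (mod 5).
    Reduce coefficients mod 5: 2·t ≡ 1 (mod 5).
    The inverse of 2 mod 5 is 3 (since 2·3 = 6 = 1·5 + 1), so t ≡ 3·1 = 3 ≡ 3 (mod 5).
    Then x = 98 + 117·3 = 449, valid modulo lcm(117, 5) = 585: x ≡ 449 (mod 585).
Verify: 449 mod 9 = 8 ✓, 449 mod 13 = 7 ✓, 449 mod 5 = 4 ✓.

x ≡ 449 (mod 585).


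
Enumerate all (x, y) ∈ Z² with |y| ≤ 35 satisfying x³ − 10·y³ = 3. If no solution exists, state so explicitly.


The equation is x³ - 10y³ = 3. For fixed y, x³ = 10·y³ + 3, so a solution requires the RHS to be a perfect cube.
Strategy: iterate y from -35 to 35, compute RHS = 10·y³ + 3, and check whether it is a (positive or negative) perfect cube.
Check small values of y:
  y = 0: RHS = 3 is not a perfect cube.
  y = 1: RHS = 13 is not a perfect cube.
  y = -1: RHS = -7 is not a perfect cube.
  y = 2: RHS = 83 is not a perfect cube.
  y = -2: RHS = -77 is not a perfect cube.
  y = 3: RHS = 273 is not a perfect cube.
  y = -3: RHS = -267 is not a perfect cube.
Continuing the search up to |y| = 35 finds no solutions either.
No (x, y) in the scanned range satisfies the equation.

No integer solutions with |y| ≤ 35.


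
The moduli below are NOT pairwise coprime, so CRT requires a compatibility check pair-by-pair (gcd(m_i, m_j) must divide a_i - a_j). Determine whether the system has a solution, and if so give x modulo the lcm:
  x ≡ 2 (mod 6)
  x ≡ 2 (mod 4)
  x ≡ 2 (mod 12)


Moduli 6, 4, 12 are not pairwise coprime, so CRT works modulo lcm(m_i) when all pairwise compatibility conditions hold.
Pairwise compatibility: gcd(m_i, m_j) must divide a_i - a_j for every pair.
Merge one congruence at a time:
  Start: x ≡ 2 (mod 6).
  Combine with x ≡ 2 (mod 4): gcd(6, 4) = 2; 2 - 2 = 0, which IS divisible by 2, so compatible.
    Write x = 2 + 6·t and substitute into x ≡ 2 (mod 4): 6·t ≡ 2 − 2 = 0 (mod 4).
    Divide the congruence (and modulus) by g = 2: 3·t ≡ 0 (mod 2).
    Reduce coefficients mod 2: 1·t ≡ 0 (mod 2).
    So t ≡ 0 (mod 2).
    Then x = 2 + 6·0 = 2, valid modulo lcm(6, 4) = 12: x ≡ 2 (mod 12).
  Combine with x ≡ 2 (mod 12): gcd(12, 12) = 12; 2 - 2 = 0, which IS divisible by 12, so compatible.
    Write x = 2 + 12·t and substitute into x ≡ 2 (mod 12): 12·t ≡ 2 − 2 = 0 (mod 12).
    Divide the congruence (and modulus) by g = 12: 1·t ≡ 0 (mod 1).
    Modulo 1 every t works; take t = 0.
    Then x = 2 + 12·0 = 2, valid modulo lcm(12, 12) = 12: x ≡ 2 (mod 12).
Verify: 2 mod 6 = 2, 2 mod 4 = 2, 2 mod 12 = 2.

x ≡ 2 (mod 12).


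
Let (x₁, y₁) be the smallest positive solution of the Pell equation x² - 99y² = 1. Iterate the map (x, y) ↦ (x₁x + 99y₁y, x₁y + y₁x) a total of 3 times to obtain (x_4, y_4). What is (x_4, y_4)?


Step 1: Find the fundamental solution (x₁, y₁) of x² - 99y² = 1.
  Expand √99 as a continued fraction. a₀ = ⌊√99⌋ = 9; iterate m_{k+1} = d_k·a_k − m_k, d_{k+1} = (99 − m_{k+1}²)/d_k, a_{k+1} = ⌊(a₀ + m_{k+1})/d_{k+1}⌋ (starting m₀ = 0, d₀ = 1), with convergents p_k = a_k·p_{k-1} + p_{k-2}, q_k = a_k·q_{k-1} + q_{k-2} (p₋₁ = 1, q₋₁ = 0):
  k = 0: a₀ = 9; p₀/q₀ = 9/1; p₀² − 99·q₀² = 81 − 99 = -18.
  k = 1: m = 9, d = 18, a = ⌊(9 + 9)/18⌋ = 1; p/q = (1·9 + 1)/(1·1 + 0) = 10/1; p² − 99·q² = 100 − 99 = 1.
  The first convergent with p² − 99·q² = 1 gives the fundamental solution (x₁, y₁) = (10, 1).
Step 2: Apply the recurrence (x_{n+1}, y_{n+1}) = (x₁x_n + 99y₁y_n, x₁y_n + y₁x_n) repeatedly.
  From (x_1, y_1) = (10, 1): x_2 = 10·10 + 99·1·1 = 199; y_2 = 10·1 + 1·10 = 20.
  From (x_2, y_2) = (199, 20): x_3 = 10·199 + 99·1·20 = 3970; y_3 = 10·20 + 1·199 = 399.
  From (x_3, y_3) = (3970, 399): x_4 = 10·3970 + 99·1·399 = 79201; y_4 = 10·399 + 1·3970 = 7960.
Step 3: Verify x_4² - 99·y_4² = 6272798401 - 6272798400 = 1 (should be 1). ✓

(x_1, y_1) = (10, 1); (x_4, y_4) = (79201, 7960).


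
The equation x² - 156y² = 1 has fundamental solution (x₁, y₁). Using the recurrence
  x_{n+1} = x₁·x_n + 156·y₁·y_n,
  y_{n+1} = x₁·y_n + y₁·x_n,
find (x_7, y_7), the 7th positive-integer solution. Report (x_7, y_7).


Step 1: Find the fundamental solution (x₁, y₁) of x² - 156y² = 1.
  Expand √156 as a continued fraction. a₀ = ⌊√156⌋ = 12; iterate m_{k+1} = d_k·a_k − m_k, d_{k+1} = (156 − m_{k+1}²)/d_k, a_{k+1} = ⌊(a₀ + m_{k+1})/d_{k+1}⌋ (starting m₀ = 0, d₀ = 1), with convergents p_k = a_k·p_{k-1} + p_{k-2}, q_k = a_k·q_{k-1} + q_{k-2} (p₋₁ = 1, q₋₁ = 0):
  k = 0: a₀ = 12; p₀/q₀ = 12/1; p₀² − 156·q₀² = 144 − 156 = -12.
  k = 1: m = 12, d = 12, a = ⌊(12 + 12)/12⌋ = 2; p/q = (2·12 + 1)/(2·1 + 0) = 25/2; p² − 156·q² = 625 − 624 = 1.
  The first convergent with p² − 156·q² = 1 gives the fundamental solution (x₁, y₁) = (25, 2).
Step 2: Apply the recurrence (x_{n+1}, y_{n+1}) = (x₁x_n + 156y₁y_n, x₁y_n + y₁x_n) repeatedly.
  From (x_1, y_1) = (25, 2): x_2 = 25·25 + 156·2·2 = 1249; y_2 = 25·2 + 2·25 = 100.
  From (x_2, y_2) = (1249, 100): x_3 = 25·1249 + 156·2·100 = 62425; y_3 = 25·100 + 2·1249 = 4998.
  From (x_3, y_3) = (62425, 4998): x_4 = 25·62425 + 156·2·4998 = 3120001; y_4 = 25·4998 + 2·62425 = 249800.
  From (x_4, y_4) = (3120001, 249800): x_5 = 25·3120001 + 156·2·249800 = 155937625; y_5 = 25·249800 + 2·3120001 = 12485002.
  From (x_5, y_5) = (155937625, 12485002): x_6 = 25·155937625 + 156·2·12485002 = 7793761249; y_6 = 25·12485002 + 2·155937625 = 624000300.
  From (x_6, y_6) = (7793761249, 624000300): x_7 = 25·7793761249 + 156·2·624000300 = 389532124825; y_7 = 25·624000300 + 2·7793761249 = 31187529998.
Step 3: Verify x_7² - 156·y_7² = 151735276270679381280625 - 151735276270679381280624 = 1 (should be 1). ✓

(x_1, y_1) = (25, 2); (x_7, y_7) = (389532124825, 31187529998).


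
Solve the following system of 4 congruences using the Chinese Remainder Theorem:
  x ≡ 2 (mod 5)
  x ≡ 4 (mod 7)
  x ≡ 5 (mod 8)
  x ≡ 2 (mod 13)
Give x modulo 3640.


Product of moduli M = 5 · 7 · 8 · 13 = 3640.
Merge one congruence at a time:
  Start: x ≡ 2 (mod 5).
  Combine with x ≡ 4 (mod 7); new modulus lcm = 35.
    Write x = 2 + 5·t and substitute into x ≡ 4 (mod 7): 5·t ≡ 4 − 2 = 2 (mod 7).
    The inverse of 5 mod 7 is 3 (since 5·3 = 15 = 2·7 + 1), so t ≡ 3·2 = 6 ≡ 6 (mod 7).
    Then x = 2 + 5·6 = 32, valid modulo lcm(5, 7) = 35: x ≡ 32 (mod 35).
  Combine with x ≡ 5 (mod 8); new modulus lcm = 280.
    Write x = 32 + 35·t and substitute into x ≡ 5 (mod 8): 35·t ≡ 5 − 32 = -27 (mod 8).
    Reduce coefficients mod 8: 3·t ≡ 5 (mod 8).
    The inverse of 3 mod 8 is 3 (since 3·3 = 9 = 1·8 + 1), so t ≡ 3·5 = 15 ≡ 7 (mod 8).
    Then x = 32 + 35·7 = 277, valid modulo lcm(35, 8) = 280: x ≡ 277 (mod 280).
  Combine with x ≡ 2 (mod 13); new modulus lcm = 3640.
    Write x = 277 + 280·t and substitute into x ≡ 2 (mod 13): 280·t ≡ 2 − 277 = -275 (mod 13).
    Reduce coefficients mod 13: 7·t ≡ 11 (mod 13).
    The inverse of 7 mod 13 is 2 (since 7·2 = 14 = 1·13 + 1), so t ≡ 2·11 = 22 ≡ 9 (mod 13).
    Then x = 277 + 280·9 = 2797, valid modulo lcm(280, 13) = 3640: x ≡ 2797 (mod 3640).
Verify against each original: 2797 mod 5 = 2, 2797 mod 7 = 4, 2797 mod 8 = 5, 2797 mod 13 = 2.

x ≡ 2797 (mod 3640).


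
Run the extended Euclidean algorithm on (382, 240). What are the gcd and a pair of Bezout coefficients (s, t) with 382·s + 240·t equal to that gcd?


Euclidean algorithm on (382, 240) — divide until remainder is 0:
  382 = 1 · 240 + 142
  240 = 1 · 142 + 98
  142 = 1 · 98 + 44
  98 = 2 · 44 + 10
  44 = 4 · 10 + 4
  10 = 2 · 4 + 2
  4 = 2 · 2 + 0
gcd(382, 240) = 2.
Track Bezout coefficients alongside the remainders: start with r₀ = 382 = a·1 + b·0 (s = 1, t = 0) and r₁ = 240 = a·0 + b·1 (s = 0, t = 1); each new remainder r_{k+1} = r_{k-1} − q_k·r_k inherits s_{k+1} = s_{k-1} − q_k·s_k, t_{k+1} = t_{k-1} − q_k·t_k, so r_k = a·s_k + b·t_k at every step:
  q = 1: r = 142, s = 1 − 1·0 = 1, t = 0 − 1·1 = -1  (check: 382·1 + 240·(-1) = 142)
  q = 1: r = 98, s = 0 − 1·1 = -1, t = 1 − 1·(-1) = 2  (check: 382·(-1) + 240·2 = 98)
  q = 1: r = 44, s = 1 − 1·(-1) = 2, t = -1 − 1·2 = -3  (check: 382·2 + 240·(-3) = 44)
  q = 2: r = 10, s = -1 − 2·2 = -5, t = 2 − 2·(-3) = 8  (check: 382·(-5) + 240·8 = 10)
  q = 4: r = 4, s = 2 − 4·(-5) = 22, t = -3 − 4·8 = -35  (check: 382·22 + 240·(-35) = 4)
  q = 2: r = 2, s = -5 − 2·22 = -49, t = 8 − 2·(-35) = 78  (check: 382·(-49) + 240·78 = 2)
The row with r = 2 (the gcd) gives the Bezout coefficients s = -49, t = 78.
Result: 382 · (-49) + 240 · (78) = 2.

gcd(382, 240) = 2; s = -49, t = 78 (check: 382·(-49) + 240·78 = 2).
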